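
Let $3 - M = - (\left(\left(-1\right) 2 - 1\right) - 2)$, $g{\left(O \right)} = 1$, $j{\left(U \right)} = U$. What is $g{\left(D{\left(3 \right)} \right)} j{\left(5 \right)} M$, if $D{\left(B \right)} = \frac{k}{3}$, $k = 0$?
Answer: $-10$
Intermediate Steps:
$D{\left(B \right)} = 0$ ($D{\left(B \right)} = \frac{0}{3} = 0 \cdot \frac{1}{3} = 0$)
$M = -2$ ($M = 3 - - (\left(\left(-1\right) 2 - 1\right) - 2) = 3 - - (\left(-2 - 1\right) - 2) = 3 - - (-3 - 2) = 3 - \left(-1\right) \left(-5\right) = 3 - 5 = -2$)
$g{\left(D{\left(3 \right)} \right)} j{\left(5 \right)} M = 1 \cdot 5 \left(-2\right) = 5 \left(-2\right) = -10$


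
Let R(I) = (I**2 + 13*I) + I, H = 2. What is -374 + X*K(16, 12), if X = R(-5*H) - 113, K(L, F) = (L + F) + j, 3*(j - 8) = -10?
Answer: -5372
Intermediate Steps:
j = 14/3 (j = 8 + (1/3)*(-10) = 8 - 10/3 = 14/3 ≈ 4.6667)
R(I) = I**2 + 14*I
K(L, F) = 14/3 + F + L (K(L, F) = (L + F) + 14/3 = (F + L) + 14/3 = 14/3 + F + L)
X = -153 (X = (-5*2)*(14 - 5*2) - 113 = -10*(14 - 10) - 113 = -10*4 - 113 = -40 - 113 = -153)
-374 + X*K(16, 12) = -374 - 153*(14/3 + 12 + 16) = -374 - 153*98/3 = -374 - 4998 = -5372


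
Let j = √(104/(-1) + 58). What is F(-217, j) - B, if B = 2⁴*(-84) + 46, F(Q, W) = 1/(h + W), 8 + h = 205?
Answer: 50433987/38855 - I*√46/38855 ≈ 1298.0 - 0.00017455*I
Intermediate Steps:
h = 197 (h = -8 + 205 = 197)
j = I*√46 (j = √(104*(-1) + 58) = √(-104 + 58) = √(-46) = I*√46 ≈ 6.7823*I)
F(Q, W) = 1/(197 + W)
B = -1298 (B = 16*(-84) + 46 = -1344 + 46 = -1298)
F(-217, j) - B = 1/(197 + I*√46) - 1*(-1298) = 1/(197 + I*√46) + 1298 = 1298 + 1/(197 + I*√46)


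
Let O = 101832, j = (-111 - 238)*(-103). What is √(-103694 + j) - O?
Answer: -101832 + I*√67747 ≈ -1.0183e+5 + 260.28*I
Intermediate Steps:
j = 35947 (j = -349*(-103) = 35947)
√(-103694 + j) - O = √(-103694 + 35947) - 1*101832 = √(-67747) - 101832 = I*√67747 - 101832 = -101832 + I*√67747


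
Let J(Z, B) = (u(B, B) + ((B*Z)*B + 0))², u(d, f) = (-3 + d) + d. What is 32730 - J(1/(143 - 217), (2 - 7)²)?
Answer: 171089871/5476 ≈ 31244.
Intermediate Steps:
u(d, f) = -3 + 2*d
J(Z, B) = (-3 + 2*B + Z*B²)² (J(Z, B) = ((-3 + 2*B) + ((B*Z)*B + 0))² = ((-3 + 2*B) + (Z*B² + 0))² = ((-3 + 2*B) + Z*B²)² = (-3 + 2*B + Z*B²)²)
32730 - J(1/(143 - 217), (2 - 7)²) = 32730 - (-3 + 2*(2 - 7)² + ((2 - 7)²)²/(143 - 217))² = 32730 - (-3 + 2*(-5)² + ((-5)²)²/(-74))² = 32730 - (-3 + 2*25 - 1/74*25²)² = 32730 - (-3 + 50 - 1/74*625)² = 32730 - (-3 + 50 - 625/74)² = 32730 - (2853/74)² = 32730 - 1*8139609/5476 = 32730 - 8139609/5476 = 171089871/5476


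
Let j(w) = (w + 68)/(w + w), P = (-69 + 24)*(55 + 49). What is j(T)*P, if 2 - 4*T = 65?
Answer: 54340/7 ≈ 7762.9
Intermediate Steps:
T = -63/4 (T = ½ - ¼*65 = ½ - 65/4 = -63/4 ≈ -15.750)
P = -4680 (P = -45*104 = -4680)
j(w) = (68 + w)/(2*w) (j(w) = (68 + w)/((2*w)) = (68 + w)*(1/(2*w)) = (68 + w)/(2*w))
j(T)*P = ((68 - 63/4)/(2*(-63/4)))*(-4680) = ((½)*(-4/63)*(209/4))*(-4680) = -209/126*(-4680) = 54340/7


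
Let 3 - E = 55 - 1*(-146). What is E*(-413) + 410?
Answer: 82184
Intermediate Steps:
E = -198 (E = 3 - (55 - 1*(-146)) = 3 - (55 + 146) = 3 - 1*201 = 3 - 201 = -198)
E*(-413) + 410 = -198*(-413) + 410 = 81774 + 410 = 82184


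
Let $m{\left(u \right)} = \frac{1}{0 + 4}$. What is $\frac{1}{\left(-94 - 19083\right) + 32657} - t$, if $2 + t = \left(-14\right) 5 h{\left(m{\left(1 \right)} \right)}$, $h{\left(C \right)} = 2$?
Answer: $\frac{1914161}{13480} \approx 142.0$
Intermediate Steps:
$m{\left(u \right)} = \frac{1}{4}$
$t = -142$ ($t = -2 + \left(-14\right) 5 \cdot 2 = -2 - 140 = -142$)
$\frac{1}{\left(-94 - 19083\right) + 32657} - t = \frac{1}{\left(-94 - 19083\right) + 32657} - -142 = \frac{1}{\left(-94 - 19083\right) + 32657} + 142 = \frac{1}{-19177 + 32657} + 142 = \frac{1}{13480} + 142 = \frac{1914161}{13480}$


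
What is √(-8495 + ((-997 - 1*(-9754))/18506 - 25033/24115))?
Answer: 3*I*√187996342088555448630/446272190 ≈ 92.171*I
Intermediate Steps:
√(-8495 + ((-997 - 1*(-9754))/18506 - 25033/24115)) = √(-8495 + ((-997 + 9754)*(1/18506) - 25033*1/24115)) = √(-8495 + (8757*(1/18506) - 25033/24115)) = √(-8495 + (8757/18506 - 25033/24115)) = √(-8495 - 252085643/446272190) = √(-3791334339693/446272190) = 3*I*√187996342088555448630/446272190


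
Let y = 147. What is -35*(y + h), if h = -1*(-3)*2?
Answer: -5355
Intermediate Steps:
h = 6 (h = 3*2 = 6)
-35*(y + h) = -35*(147 + 6) = -35*153 = -5355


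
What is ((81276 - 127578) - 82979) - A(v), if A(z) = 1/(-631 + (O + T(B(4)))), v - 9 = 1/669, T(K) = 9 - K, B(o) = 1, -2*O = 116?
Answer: -88040360/681 ≈ -1.2928e+5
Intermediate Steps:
O = -58 (O = -½*116 = -58)
v = 6022/669 (v = 9 + 1/669 = 6022/669 ≈ 9.0015)
A(z) = -1/681 (A(z) = 1/(-631 + (-58 + (9 - 1*1))) = 1/(-631 + (-58 + (9 - 1))) = 1/(-631 + (-58 + 8)) = 1/(-631 - 50) = 1/(-681) = -1/681)
((81276 - 127578) - 82979) - A(v) = ((81276 - 127578) - 82979) - 1*(-1/681) = (-46302 - 82979) + 1/681 = -129281 + 1/681 = -88040360/681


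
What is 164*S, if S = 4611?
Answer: 756204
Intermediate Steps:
164*S = 164*4611 = 756204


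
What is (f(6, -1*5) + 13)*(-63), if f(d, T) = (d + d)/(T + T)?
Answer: -3717/5 ≈ -743.40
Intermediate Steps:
f(d, T) = d/T (f(d, T) = (2*d)/((2*T)) = (2*d)*(1/(2*T)) = d/T)
(f(6, -1*5) + 13)*(-63) = (6/((-1*5)) + 13)*(-63) = (6/(-5) + 13)*(-63) = (6*(-1/5) + 13)*(-63) = (-6/5 + 13)*(-63) = (59/5)*(-63) = -3717/5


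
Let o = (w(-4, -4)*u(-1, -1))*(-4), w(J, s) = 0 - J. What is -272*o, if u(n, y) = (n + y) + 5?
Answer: 13056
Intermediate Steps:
w(J, s) = -J
u(n, y) = 5 + n + y
o = -48 (o = ((-1*(-4))*(5 - 1 - 1))*(-4) = (4*3)*(-4) = 12*(-4) = -48)
-272*o = -272*(-48) = 13056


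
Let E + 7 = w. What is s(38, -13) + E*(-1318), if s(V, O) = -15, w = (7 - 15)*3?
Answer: 40843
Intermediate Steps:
w = -24 (w = -8*3 = -24)
E = -31 (E = -7 - 24 = -31)
s(38, -13) + E*(-1318) = -15 - 31*(-1318) = -15 + 40858 = 40843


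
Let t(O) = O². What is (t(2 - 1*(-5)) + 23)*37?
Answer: 2664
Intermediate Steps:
(t(2 - 1*(-5)) + 23)*37 = ((2 - 1*(-5))² + 23)*37 = ((2 + 5)² + 23)*37 = (7² + 23)*37 = (49 + 23)*37 = 72*37 = 2664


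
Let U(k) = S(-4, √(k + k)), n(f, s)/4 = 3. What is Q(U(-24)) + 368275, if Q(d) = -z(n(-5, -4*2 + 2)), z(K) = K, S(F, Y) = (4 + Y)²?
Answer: 368263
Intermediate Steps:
n(f, s) = 12 (n(f, s) = 4*3 = 12)
U(k) = (4 + √2*√k)² (U(k) = (4 + √(k + k))² = (4 + √(2*k))² = (4 + √2*√k)²)
Q(d) = -12 (Q(d) = -1*12 = -12)
Q(U(-24)) + 368275 = -12 + 368275 = 368263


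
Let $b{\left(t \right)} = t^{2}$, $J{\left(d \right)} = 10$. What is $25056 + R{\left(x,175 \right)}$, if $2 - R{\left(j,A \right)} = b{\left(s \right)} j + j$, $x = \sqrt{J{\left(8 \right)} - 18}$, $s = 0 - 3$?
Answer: $25058 - 20 i \sqrt{2} \approx 25058.0 - 28.284 i$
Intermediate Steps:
$s = -3$
$x = 2 i \sqrt{2}$ ($x = \sqrt{10 - 18} = \sqrt{-8} = 2 i \sqrt{2} \approx 2.8284 i$)
$R{\left(j,A \right)} = 2 - 10 j$ ($R{\left(j,A \right)} = 2 - \left(\left(-3\right)^{2} j + j\right) = 2 - \left(9 j + j\right) = 2 - 10 j$)
$25056 + R{\left(x,175 \right)} = 25056 + \left(2 - 10 \cdot 2 i \sqrt{2}\right) = 25056 + \left(2 - 20 i \sqrt{2}\right) = 25058 - 20 i \sqrt{2}$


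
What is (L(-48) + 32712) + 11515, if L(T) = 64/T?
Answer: 132677/3 ≈ 44226.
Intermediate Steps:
(L(-48) + 32712) + 11515 = (64/(-48) + 32712) + 11515 = (64*(-1/48) + 32712) + 11515 = (-4/3 + 32712) + 11515 = 98132/3 + 11515 = 132677/3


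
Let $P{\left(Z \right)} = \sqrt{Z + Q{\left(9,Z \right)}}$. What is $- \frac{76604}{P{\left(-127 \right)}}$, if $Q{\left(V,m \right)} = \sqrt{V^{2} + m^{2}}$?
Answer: $- \frac{76604}{\sqrt{-127 + \sqrt{16210}}} \approx -1.3574 \cdot 10^{5}$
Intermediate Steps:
$P{\left(Z \right)} = \sqrt{Z + \sqrt{81 + Z^{2}}}$ ($P{\left(Z \right)} = \sqrt{Z + \sqrt{9^{2} + Z^{2}}} = \sqrt{Z + \sqrt{81 + Z^{2}}}$)
$- \frac{76604}{P{\left(-127 \right)}} = - \frac{76604}{\sqrt{-127 + \sqrt{81 + \left(-127\right)^{2}}}} = - \frac{76604}{\sqrt{-127 + \sqrt{81 + 16129}}} = - \frac{76604}{\sqrt{-127 + \sqrt{16210}}}$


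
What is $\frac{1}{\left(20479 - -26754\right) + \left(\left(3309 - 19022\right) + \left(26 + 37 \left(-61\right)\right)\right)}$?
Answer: $\frac{1}{29289} \approx 3.4143 \cdot 10^{-5}$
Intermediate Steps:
$\frac{1}{\left(20479 - -26754\right) + \left(\left(3309 - 19022\right) + \left(26 + 37 \left(-61\right)\right)\right)} = \frac{1}{\left(20479 + 26754\right) + \left(-15713 + \left(26 - 2257\right)\right)} = \frac{1}{47233 - 17944} = \frac{1}{29289}$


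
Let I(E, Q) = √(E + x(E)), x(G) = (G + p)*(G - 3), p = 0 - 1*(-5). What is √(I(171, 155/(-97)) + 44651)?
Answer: √(44651 + √29739) ≈ 211.72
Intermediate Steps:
p = 5 (p = 0 + 5 = 5)
x(G) = (-3 + G)*(5 + G) (x(G) = (G + 5)*(G - 3) = (5 + G)*(-3 + G) = (-3 + G)*(5 + G))
I(E, Q) = √(-15 + E² + 3*E) (I(E, Q) = √(E + (-15 + E² + 2*E)) = √(-15 + E² + 3*E))
√(I(171, 155/(-97)) + 44651) = √(√(-15 + 171² + 3*171) + 44651) = √(√(-15 + 29241 + 513) + 44651) = √(√29739 + 44651) = √(44651 + √29739)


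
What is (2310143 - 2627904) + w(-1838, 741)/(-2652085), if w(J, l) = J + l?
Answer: -842729180588/2652085 ≈ -3.1776e+5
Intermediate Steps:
(2310143 - 2627904) + w(-1838, 741)/(-2652085) = (2310143 - 2627904) + (-1838 + 741)/(-2652085) = -317761 - 1097*(-1/2652085) = -317761 + 1097/2652085 = -842729180588/2652085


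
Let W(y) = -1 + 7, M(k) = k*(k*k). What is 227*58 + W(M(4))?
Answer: 13172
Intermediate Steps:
M(k) = k**3 (M(k) = k*k**2 = k**3)
W(y) = 6
227*58 + W(M(4)) = 227*58 + 6 = 13166 + 6 = 13172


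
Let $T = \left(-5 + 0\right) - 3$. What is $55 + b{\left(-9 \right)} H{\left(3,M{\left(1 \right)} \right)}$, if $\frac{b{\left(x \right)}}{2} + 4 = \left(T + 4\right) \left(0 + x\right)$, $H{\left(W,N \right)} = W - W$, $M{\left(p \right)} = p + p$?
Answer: $55$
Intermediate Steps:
$T = -8$ ($T = -5 - 3 = -8$)
$M{\left(p \right)} = 2 p$
$H{\left(W,N \right)} = 0$
$b{\left(x \right)} = -8 - 8 x$ ($b{\left(x \right)} = -8 + 2 \left(-8 + 4\right) \left(0 + x\right) = -8 + 2 \left(- 4 x\right) = -8 - 8 x$)
$55 + b{\left(-9 \right)} H{\left(3,M{\left(1 \right)} \right)} = 55 + \left(-8 - -72\right) 0 = 55 + \left(-8 + 72\right) 0 = 55 + 64 \cdot 0 = 55 + 0 = 55$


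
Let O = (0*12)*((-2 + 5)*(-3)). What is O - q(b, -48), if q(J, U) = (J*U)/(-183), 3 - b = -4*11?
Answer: -752/61 ≈ -12.328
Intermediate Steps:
b = 47 (b = 3 - (-4)*11 = 3 - 1*(-44) = 3 + 44 = 47)
q(J, U) = -J*U/183 (q(J, U) = (J*U)*(-1/183) = -J*U/183)
O = 0 (O = 0*(3*(-3)) = 0*(-9) = 0)
O - q(b, -48) = 0 - (-1)*47*(-48)/183 = 0 - 1*752/61 = 0 - 752/61 = -752/61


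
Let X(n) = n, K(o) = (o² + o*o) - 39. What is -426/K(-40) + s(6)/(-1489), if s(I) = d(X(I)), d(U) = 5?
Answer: -650119/4706729 ≈ -0.13813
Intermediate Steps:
K(o) = -39 + 2*o² (K(o) = (o² + o²) - 39 = 2*o² - 39 = -39 + 2*o²)
s(I) = 5
-426/K(-40) + s(6)/(-1489) = -426/(-39 + 2*(-40)²) + 5/(-1489) = -426/(-39 + 2*1600) + 5*(-1/1489) = -426/(-39 + 3200) - 5/1489 = -426/3161 - 5/1489 = -650119/4706729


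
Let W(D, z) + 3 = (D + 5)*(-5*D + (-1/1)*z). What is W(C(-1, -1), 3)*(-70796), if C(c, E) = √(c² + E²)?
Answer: 1982288 + 1982288*√2 ≈ 4.7857e+6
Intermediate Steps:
C(c, E) = √(E² + c²)
W(D, z) = -3 + (5 + D)*(-z - 5*D) (W(D, z) = -3 + (D + 5)*(-5*D + (-1/1)*z) = -3 + (5 + D)*(-5*D + (-1*1)*z) = -3 + (5 + D)*(-5*D - z) = -3 + (5 + D)*(-z - 5*D))
W(C(-1, -1), 3)*(-70796) = (-3 - 25*√((-1)² + (-1)²) - 5*3 - 5*(√((-1)² + (-1)²))² - 1*√((-1)² + (-1)²)*3)*(-70796) = (-3 - 25*√(1 + 1) - 15 - 5*(√(1 + 1))² - 1*√(1 + 1)*3)*(-70796) = (-3 - 25*√2 - 15 - 5*(√2)² - 1*√2*3)*(-70796) = (-3 - 25*√2 - 15 - 5*2 - 3*√2)*(-70796) = (-3 - 25*√2 - 15 - 10 - 3*√2)*(-70796) = (-28 - 28*√2)*(-70796) = 1982288 + 1982288*√2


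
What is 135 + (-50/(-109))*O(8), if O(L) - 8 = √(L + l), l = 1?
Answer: 15265/109 ≈ 140.05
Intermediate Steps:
O(L) = 8 + √(1 + L) (O(L) = 8 + √(L + 1) = 8 + √(1 + L))
135 + (-50/(-109))*O(8) = 135 + (-50/(-109))*(8 + √(1 + 8)) = 135 + (-50*(-1/109))*(8 + √9) = 135 + 50*(8 + 3)/109 = 135 + (50/109)*11 = 135 + 550/109 = 15265/109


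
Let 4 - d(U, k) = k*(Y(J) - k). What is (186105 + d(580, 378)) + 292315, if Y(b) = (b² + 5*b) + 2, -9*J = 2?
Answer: 1862860/3 ≈ 6.2095e+5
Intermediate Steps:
J = -2/9 (J = -⅑*2 = -2/9 ≈ -0.22222)
Y(b) = 2 + b² + 5*b
d(U, k) = 4 - k*(76/81 - k) (d(U, k) = 4 - k*((2 + (-2/9)² + 5*(-2/9)) - k) = 4 - k*((2 + 4/81 - 10/9) - k) = 4 - k*(76/81 - k))
(186105 + d(580, 378)) + 292315 = (186105 + (4 + 378² - 76/81*378)) + 292315 = (186105 + (4 + 142884 - 1064/3)) + 292315 = (186105 + 427600/3) + 292315 = 985915/3 + 292315 = 1862860/3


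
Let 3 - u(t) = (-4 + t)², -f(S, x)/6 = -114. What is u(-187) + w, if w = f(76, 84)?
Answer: -35794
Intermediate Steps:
f(S, x) = 684 (f(S, x) = -6*(-114) = 684)
w = 684
u(t) = 3 - (-4 + t)²
u(-187) + w = (3 - (-4 - 187)²) + 684 = (3 - 1*(-191)²) + 684 = (3 - 1*36481) + 684 = (3 - 36481) + 684 = -36478 + 684 = -35794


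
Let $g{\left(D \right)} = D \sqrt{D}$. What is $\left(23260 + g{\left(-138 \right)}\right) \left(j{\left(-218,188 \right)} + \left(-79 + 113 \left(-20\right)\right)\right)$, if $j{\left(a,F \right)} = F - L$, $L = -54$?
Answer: $-48776220 + 289386 i \sqrt{138} \approx -4.8776 \cdot 10^{7} + 3.3995 \cdot 10^{6} i$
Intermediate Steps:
$j{\left(a,F \right)} = 54 + F$ ($j{\left(a,F \right)} = F - -54 = F + 54 = 54 + F$)
$g{\left(D \right)} = D^{\frac{3}{2}}$
$\left(23260 + g{\left(-138 \right)}\right) \left(j{\left(-218,188 \right)} + \left(-79 + 113 \left(-20\right)\right)\right) = \left(23260 + \left(-138\right)^{\frac{3}{2}}\right) \left(\left(54 + 188\right) + \left(-79 + 113 \left(-20\right)\right)\right) = \left(23260 - 138 i \sqrt{138}\right) \left(242 - 2339\right) = \left(23260 - 138 i \sqrt{138}\right) \left(-2097\right) = -48776220 + 289386 i \sqrt{138}$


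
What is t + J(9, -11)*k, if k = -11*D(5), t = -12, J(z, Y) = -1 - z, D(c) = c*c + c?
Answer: 3288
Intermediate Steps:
D(c) = c + c**2 (D(c) = c**2 + c = c + c**2)
k = -330 (k = -55*(1 + 5) = -55*6 = -11*30 = -330)
t + J(9, -11)*k = -12 + (-1 - 1*9)*(-330) = -12 + (-1 - 9)*(-330) = -12 - 10*(-330) = -12 + 3300 = 3288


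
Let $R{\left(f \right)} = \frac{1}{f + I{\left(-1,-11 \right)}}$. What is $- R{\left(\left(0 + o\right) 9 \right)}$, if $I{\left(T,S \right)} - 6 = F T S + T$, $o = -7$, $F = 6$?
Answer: $- \frac{1}{8} \approx -0.125$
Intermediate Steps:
$I{\left(T,S \right)} = 6 + T + 6 S T$ ($I{\left(T,S \right)} = 6 + \left(6 T S + T\right) = 6 + \left(6 S T + T\right) = 6 + \left(T + 6 S T\right) = 6 + T + 6 S T$)
$R{\left(f \right)} = \frac{1}{71 + f}$ ($R{\left(f \right)} = \frac{1}{f + \left(6 - 1 + 6 \left(-11\right) \left(-1\right)\right)} = \frac{1}{f + \left(6 - 1 + 66\right)} = \frac{1}{f + 71} = \frac{1}{71 + f}$)
$- R{\left(\left(0 + o\right) 9 \right)} = - \frac{1}{71 + \left(0 - 7\right) 9} = - \frac{1}{71 - 63} = - \frac{1}{8}$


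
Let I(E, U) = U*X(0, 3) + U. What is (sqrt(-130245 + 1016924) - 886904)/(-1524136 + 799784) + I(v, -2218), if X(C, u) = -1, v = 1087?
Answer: 110863/90544 - sqrt(886679)/724352 ≈ 1.2231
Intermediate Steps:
I(E, U) = 0 (I(E, U) = U*(-1) + U = -U + U = 0)
(sqrt(-130245 + 1016924) - 886904)/(-1524136 + 799784) + I(v, -2218) = (sqrt(-130245 + 1016924) - 886904)/(-1524136 + 799784) + 0 = (sqrt(886679) - 886904)/(-724352) + 0 = (-886904 + sqrt(886679))*(-1/724352) + 0 = (110863/90544 - sqrt(886679)/724352) + 0 = 110863/90544 - sqrt(886679)/724352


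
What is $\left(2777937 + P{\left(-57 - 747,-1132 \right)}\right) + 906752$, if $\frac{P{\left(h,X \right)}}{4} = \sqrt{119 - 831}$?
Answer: $3684689 + 8 i \sqrt{178} \approx 3.6847 \cdot 10^{6} + 106.73 i$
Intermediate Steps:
$P{\left(h,X \right)} = 8 i \sqrt{178}$ ($P{\left(h,X \right)} = 4 \sqrt{119 - 831} = 4 \sqrt{-712} = 4 \cdot 2 i \sqrt{178} = 8 i \sqrt{178}$)
$\left(2777937 + P{\left(-57 - 747,-1132 \right)}\right) + 906752 = \left(2777937 + 8 i \sqrt{178}\right) + 906752 = 3684689 + 8 i \sqrt{178}$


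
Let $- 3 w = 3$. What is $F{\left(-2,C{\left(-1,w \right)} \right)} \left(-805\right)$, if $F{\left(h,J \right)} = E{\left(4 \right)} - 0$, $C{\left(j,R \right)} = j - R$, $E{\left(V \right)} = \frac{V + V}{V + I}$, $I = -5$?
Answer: $6440$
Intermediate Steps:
$w = -1$ ($w = \left(- \frac{1}{3}\right) 3 = -1$)
$E{\left(V \right)} = \frac{2 V}{-5 + V}$ ($E{\left(V \right)} = \frac{V + V}{V - 5} = \frac{2 V}{-5 + V}$)
$F{\left(h,J \right)} = -8$ ($F{\left(h,J \right)} = 2 \cdot 4 \frac{1}{-5 + 4} - 0 = 2 \cdot 4 \frac{1}{-1} + 0 = 2 \cdot 4 \left(-1\right) + 0 = -8 + 0 = -8$)
$F{\left(-2,C{\left(-1,w \right)} \right)} \left(-805\right) = \left(-8\right) \left(-805\right) = 6440$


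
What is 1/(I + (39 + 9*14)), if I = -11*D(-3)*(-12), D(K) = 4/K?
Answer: -1/11 ≈ -0.090909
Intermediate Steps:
I = -176 (I = -44/(-3)*(-12) = -44*(-1)/3*(-12) = -11*(-4/3)*(-12) = (44/3)*(-12) = -176)
1/(I + (39 + 9*14)) = 1/(-176 + (39 + 9*14)) = 1/(-176 + (39 + 126)) = 1/(-176 + 165) = 1/(-11) = -1/11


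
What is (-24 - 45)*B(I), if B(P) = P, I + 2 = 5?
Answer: -207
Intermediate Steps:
I = 3 (I = -2 + 5 = 3)
(-24 - 45)*B(I) = (-24 - 45)*3 = -69*3 = -207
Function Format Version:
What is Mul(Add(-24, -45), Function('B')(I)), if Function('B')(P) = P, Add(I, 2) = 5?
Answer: -207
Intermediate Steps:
I = 3 (I = Add(-2, 5) = 3)
Mul(Add(-24, -45), Function('B')(I)) = Mul(Add(-24, -45), 3) = Mul(-69, 3) = -207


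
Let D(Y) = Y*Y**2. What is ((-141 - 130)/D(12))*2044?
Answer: -138481/432 ≈ -320.56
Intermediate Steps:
D(Y) = Y**3
((-141 - 130)/D(12))*2044 = ((-141 - 130)/(12**3))*2044 = -271/1728*2044 = -138481/432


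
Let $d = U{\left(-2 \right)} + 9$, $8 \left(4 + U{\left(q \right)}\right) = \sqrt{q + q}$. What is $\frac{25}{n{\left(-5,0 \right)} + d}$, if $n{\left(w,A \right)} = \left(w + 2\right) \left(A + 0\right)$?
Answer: $\frac{2000}{401} - \frac{100 i}{401} \approx 4.9875 - 0.24938 i$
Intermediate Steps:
$n{\left(w,A \right)} = A \left(2 + w\right)$ ($n{\left(w,A \right)} = \left(2 + w\right) A = A \left(2 + w\right)$)
$U{\left(q \right)} = -4 + \frac{\sqrt{2} \sqrt{q}}{8}$ ($U{\left(q \right)} = -4 + \frac{\sqrt{q + q}}{8} = -4 + \frac{\sqrt{2 q}}{8} = -4 + \frac{\sqrt{2} \sqrt{q}}{8}$)
$d = 5 + \frac{i}{4}$ ($d = \left(-4 + \frac{\sqrt{2} \sqrt{-2}}{8}\right) + 9 = \left(-4 + \frac{\sqrt{2} i \sqrt{2}}{8}\right) + 9 = \left(-4 + \frac{i}{4}\right) + 9 = 5 + \frac{i}{4} \approx 5.0 + 0.25 i$)
$\frac{25}{n{\left(-5,0 \right)} + d} = \frac{25}{0 \left(2 - 5\right) + \left(5 + \frac{i}{4}\right)} = \frac{25}{0 \left(-3\right) + \left(5 + \frac{i}{4}\right)} = \frac{25}{0 + \left(5 + \frac{i}{4}\right)} = \frac{25}{5 + \frac{i}{4}} = 25 \frac{16 \left(5 - \frac{i}{4}\right)}{401} = \frac{400 \left(5 - \frac{i}{4}\right)}{401}$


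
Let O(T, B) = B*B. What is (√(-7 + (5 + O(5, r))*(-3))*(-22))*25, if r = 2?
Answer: -550*I*√34 ≈ -3207.0*I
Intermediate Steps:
O(T, B) = B²
(√(-7 + (5 + O(5, r))*(-3))*(-22))*25 = (√(-7 + (5 + 2²)*(-3))*(-22))*25 = (√(-7 + (5 + 4)*(-3))*(-22))*25 = (√(-7 + 9*(-3))*(-22))*25 = (√(-7 - 27)*(-22))*25 = (√(-34)*(-22))*25 = ((I*√34)*(-22))*25 = -22*I*√34*25 = -550*I*√34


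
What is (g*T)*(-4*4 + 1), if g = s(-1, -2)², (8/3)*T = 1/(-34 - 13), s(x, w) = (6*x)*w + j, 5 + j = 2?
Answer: 3645/376 ≈ 9.6942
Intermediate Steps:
j = -3 (j = -5 + 2 = -3)
s(x, w) = -3 + 6*w*x (s(x, w) = (6*x)*w - 3 = 6*w*x - 3 = -3 + 6*w*x)
T = -3/376 (T = 3/(8*(-34 - 13)) = (3/8)/(-47) = (3/8)*(-1/47) = -3/376 ≈ -0.0079787)
g = 81 (g = (-3 + 6*(-2)*(-1))² = (-3 + 12)² = 9² = 81)
(g*T)*(-4*4 + 1) = (81*(-3/376))*(-4*4 + 1) = -243*(-16 + 1)/376 = -243/376*(-15) = 3645/376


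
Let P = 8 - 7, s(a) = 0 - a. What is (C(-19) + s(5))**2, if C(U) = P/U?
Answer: 9216/361 ≈ 25.529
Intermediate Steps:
s(a) = -a
P = 1
C(U) = 1/U
(C(-19) + s(5))**2 = (1/(-19) - 1*5)**2 = (-1/19 - 5)**2 = (-96/19)**2 = 9216/361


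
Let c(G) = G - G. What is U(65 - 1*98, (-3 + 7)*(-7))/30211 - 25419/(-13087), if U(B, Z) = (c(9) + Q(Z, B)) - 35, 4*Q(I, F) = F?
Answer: 3069469585/1581485428 ≈ 1.9409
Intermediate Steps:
c(G) = 0
Q(I, F) = F/4
U(B, Z) = -35 + B/4 (U(B, Z) = (0 + B/4) - 35 = B/4 - 35 = -35 + B/4)
U(65 - 1*98, (-3 + 7)*(-7))/30211 - 25419/(-13087) = (-35 + (65 - 1*98)/4)/30211 - 25419/(-13087) = (-35 + (65 - 98)/4)*(1/30211) - 25419*(-1/13087) = (-35 + (¼)*(-33))*(1/30211) + 25419/13087 = (-35 - 33/4)*(1/30211) + 25419/13087 = -173/4*1/30211 + 25419/13087 = -173/120844 + 25419/13087 = 3069469585/1581485428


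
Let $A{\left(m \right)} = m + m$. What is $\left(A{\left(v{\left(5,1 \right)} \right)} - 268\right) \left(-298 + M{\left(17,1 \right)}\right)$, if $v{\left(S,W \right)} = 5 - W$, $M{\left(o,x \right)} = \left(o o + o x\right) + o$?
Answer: $-6500$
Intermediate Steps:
$M{\left(o,x \right)} = o + o^{2} + o x$ ($M{\left(o,x \right)} = \left(o^{2} + o x\right) + o = o + o^{2} + o x$)
$A{\left(m \right)} = 2 m$
$\left(A{\left(v{\left(5,1 \right)} \right)} - 268\right) \left(-298 + M{\left(17,1 \right)}\right) = \left(2 \left(5 - 1\right) - 268\right) \left(-298 + 17 \left(1 + 17 + 1\right)\right) = \left(2 \left(5 - 1\right) - 268\right) \left(-298 + 17 \cdot 19\right) = \left(2 \cdot 4 - 268\right) \left(-298 + 323\right) = \left(8 - 268\right) 25 = \left(-260\right) 25 = -6500$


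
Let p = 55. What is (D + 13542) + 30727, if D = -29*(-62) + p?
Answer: 46122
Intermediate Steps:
D = 1853 (D = -29*(-62) + 55 = 1798 + 55 = 1853)
(D + 13542) + 30727 = (1853 + 13542) + 30727 = 15395 + 30727 = 46122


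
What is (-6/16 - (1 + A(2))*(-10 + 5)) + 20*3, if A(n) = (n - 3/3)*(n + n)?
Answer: 677/8 ≈ 84.625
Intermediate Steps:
A(n) = 2*n*(-1 + n) (A(n) = (n - 3*⅓)*(2*n) = (n - 1)*(2*n) = (-1 + n)*(2*n) = 2*n*(-1 + n))
(-6/16 - (1 + A(2))*(-10 + 5)) + 20*3 = (-6/16 - (1 + 2*2*(-1 + 2))*(-10 + 5)) + 20*3 = (-6*1/16 - (1 + 2*2*1)*(-5)) + 60 = (-3/8 - (1 + 4)*(-5)) + 60 = (-3/8 - 5*(-5)) + 60 = (-3/8 - 1*(-25)) + 60 = (-3/8 + 25) + 60 = 197/8 + 60 = 677/8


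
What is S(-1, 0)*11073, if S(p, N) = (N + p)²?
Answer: 11073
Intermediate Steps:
S(-1, 0)*11073 = (0 - 1)²*11073 = (-1)²*11073 = 1*11073 = 11073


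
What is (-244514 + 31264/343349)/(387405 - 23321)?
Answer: -41976803061/62503938658 ≈ -0.67159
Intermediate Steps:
(-244514 + 31264/343349)/(387405 - 23321) = (-244514 + 31264*(1/343349))/364084 = (-244514 + 31264/343349)*(1/364084) = -83953606122/343349*1/364084 = -41976803061/62503938658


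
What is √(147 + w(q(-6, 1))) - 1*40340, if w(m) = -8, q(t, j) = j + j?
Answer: -40340 + √139 ≈ -40328.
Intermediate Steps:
q(t, j) = 2*j
√(147 + w(q(-6, 1))) - 1*40340 = √(147 - 8) - 1*40340 = √139 - 40340 = -40340 + √139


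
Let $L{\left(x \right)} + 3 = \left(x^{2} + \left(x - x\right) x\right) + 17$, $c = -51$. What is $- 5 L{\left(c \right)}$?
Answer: $-13075$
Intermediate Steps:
$L{\left(x \right)} = 14 + x^{2}$ ($L{\left(x \right)} = -3 + \left(\left(x^{2} + \left(x - x\right) x\right) + 17\right) = -3 + \left(\left(x^{2} + 0 x\right) + 17\right) = -3 + \left(\left(x^{2} + 0\right) + 17\right) = -3 + \left(x^{2} + 17\right) = -3 + \left(17 + x^{2}\right) = 14 + x^{2}$)
$- 5 L{\left(c \right)} = - 5 \left(14 + \left(-51\right)^{2}\right) = - 5 \left(14 + 2601\right) = \left(-5\right) 2615 = -13075$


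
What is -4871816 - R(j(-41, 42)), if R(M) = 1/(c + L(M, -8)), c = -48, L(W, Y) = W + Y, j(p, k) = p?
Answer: -472566151/97 ≈ -4.8718e+6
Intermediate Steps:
R(M) = 1/(-56 + M) (R(M) = 1/(-48 + (M - 8)) = 1/(-48 + (-8 + M)) = 1/(-56 + M))
-4871816 - R(j(-41, 42)) = -4871816 - 1/(-56 - 41) = -4871816 - 1/(-97) = -4871816 - 1*(-1/97) = -4871816 + 1/97 = -472566151/97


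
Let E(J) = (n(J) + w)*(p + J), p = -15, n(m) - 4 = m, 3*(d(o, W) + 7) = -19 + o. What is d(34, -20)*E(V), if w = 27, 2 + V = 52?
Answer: -5670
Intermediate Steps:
d(o, W) = -40/3 + o/3 (d(o, W) = -7 + (-19 + o)/3 = -7 + (-19/3 + o/3) = -40/3 + o/3)
n(m) = 4 + m
V = 50 (V = -2 + 52 = 50)
E(J) = (-15 + J)*(31 + J) (E(J) = ((4 + J) + 27)*(-15 + J) = (31 + J)*(-15 + J) = (-15 + J)*(31 + J))
d(34, -20)*E(V) = (-40/3 + (1/3)*34)*(-465 + 50**2 + 16*50) = (-40/3 + 34/3)*(-465 + 2500 + 800) = -2*2835 = -5670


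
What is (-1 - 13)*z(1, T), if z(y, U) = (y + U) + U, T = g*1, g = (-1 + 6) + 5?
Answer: -294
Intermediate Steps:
g = 10 (g = 5 + 5 = 10)
T = 10 (T = 10*1 = 10)
z(y, U) = y + 2*U (z(y, U) = (U + y) + U = y + 2*U)
(-1 - 13)*z(1, T) = (-1 - 13)*(1 + 2*10) = -14*(1 + 20) = -14*21 = -294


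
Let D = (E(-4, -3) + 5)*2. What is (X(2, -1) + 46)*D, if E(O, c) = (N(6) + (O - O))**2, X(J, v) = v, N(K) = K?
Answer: 3690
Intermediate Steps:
E(O, c) = 36 (E(O, c) = (6 + (O - O))**2 = (6 + 0)**2 = 6**2 = 36)
D = 82 (D = (36 + 5)*2 = 41*2 = 82)
(X(2, -1) + 46)*D = (-1 + 46)*82 = 45*82 = 3690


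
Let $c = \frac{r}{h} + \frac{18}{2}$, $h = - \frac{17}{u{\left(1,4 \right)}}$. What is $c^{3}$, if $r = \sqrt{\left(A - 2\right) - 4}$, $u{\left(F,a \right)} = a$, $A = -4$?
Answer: $\frac{206361}{289} - \frac{280268 i \sqrt{10}}{4913} \approx 714.05 - 180.4 i$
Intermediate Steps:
$h = - \frac{17}{4} \approx -4.25$
$r = i \sqrt{10}$ ($r = \sqrt{\left(-4 - 2\right) - 4} = \sqrt{-6 - 4} = \sqrt{-10} = i \sqrt{10} \approx 3.1623 i$)
$c = 9 - \frac{4 i \sqrt{10}}{17}$ ($c = \frac{i \sqrt{10}}{- \frac{17}{4}} + \frac{18}{2} = i \sqrt{10} \left(- \frac{4}{17}\right) + 18 \cdot \frac{1}{2} = - \frac{4 i \sqrt{10}}{17} + 9 = 9 - \frac{4 i \sqrt{10}}{17} \approx 9.0 - 0.74407 i$)
$c^{3} = \left(9 - \frac{4 i \sqrt{10}}{17}\right)^{3}$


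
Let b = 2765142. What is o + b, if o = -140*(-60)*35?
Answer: 3059142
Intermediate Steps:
o = 294000 (o = 8400*35 = 294000)
o + b = 294000 + 2765142 = 3059142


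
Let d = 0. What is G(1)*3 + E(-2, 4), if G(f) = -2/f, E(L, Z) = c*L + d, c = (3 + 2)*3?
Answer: -36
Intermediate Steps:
c = 15 (c = 5*3 = 15)
E(L, Z) = 15*L (E(L, Z) = 15*L + 0 = 15*L)
G(1)*3 + E(-2, 4) = -2/1*3 + 15*(-2) = -2*1*3 - 30 = -2*3 - 30 = -6 - 30 = -36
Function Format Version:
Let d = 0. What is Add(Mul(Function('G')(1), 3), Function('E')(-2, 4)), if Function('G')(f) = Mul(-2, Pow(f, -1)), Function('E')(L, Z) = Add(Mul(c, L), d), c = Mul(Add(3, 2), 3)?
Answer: -36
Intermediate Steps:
c = 15 (c = Mul(5, 3) = 15)
Function('E')(L, Z) = Mul(15, L) (Function('E')(L, Z) = Add(Mul(15, L), 0) = Mul(15, L))
Add(Mul(Function('G')(1), 3), Function('E')(-2, 4)) = Add(Mul(Mul(-2, Pow(1, -1)), 3), Mul(15, -2)) = Add(Mul(Mul(-2, 1), 3), -30) = Add(Mul(-2, 3), -30) = Add(-6, -30) = -36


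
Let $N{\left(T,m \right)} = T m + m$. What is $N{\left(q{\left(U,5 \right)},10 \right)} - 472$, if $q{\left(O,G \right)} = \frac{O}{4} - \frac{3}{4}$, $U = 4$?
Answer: $- \frac{919}{2} \approx -459.5$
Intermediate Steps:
$q{\left(O,G \right)} = - \frac{3}{4} + \frac{O}{4}$ ($q{\left(O,G \right)} = O \frac{1}{4} - \frac{3}{4} = \frac{O}{4} - \frac{3}{4} = - \frac{3}{4} + \frac{O}{4}$)
$N{\left(T,m \right)} = m + T m$
$N{\left(q{\left(U,5 \right)},10 \right)} - 472 = 10 \left(1 + \left(- \frac{3}{4} + \frac{1}{4} \cdot 4\right)\right) - 472 = 10 \left(1 + \left(- \frac{3}{4} + 1\right)\right) - 472 = 10 \left(1 + \frac{1}{4}\right) - 472 = 10 \cdot \frac{5}{4} - 472 = \frac{25}{2} - 472 = - \frac{919}{2}$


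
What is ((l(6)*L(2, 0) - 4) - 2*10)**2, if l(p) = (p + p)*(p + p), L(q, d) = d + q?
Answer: 69696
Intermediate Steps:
l(p) = 4*p**2 (l(p) = (2*p)*(2*p) = 4*p**2)
((l(6)*L(2, 0) - 4) - 2*10)**2 = (((4*6**2)*(0 + 2) - 4) - 2*10)**2 = (((4*36)*2 - 4) - 20)**2 = ((144*2 - 4) - 20)**2 = ((288 - 4) - 20)**2 = (284 - 20)**2 = 264**2 = 69696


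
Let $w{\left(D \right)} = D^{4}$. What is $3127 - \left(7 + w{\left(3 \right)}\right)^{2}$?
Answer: $-4617$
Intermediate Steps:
$3127 - \left(7 + w{\left(3 \right)}\right)^{2} = 3127 - \left(7 + 3^{4}\right)^{2} = 3127 - \left(7 + 81\right)^{2} = 3127 - 88^{2} = 3127 - 7744 = -4617$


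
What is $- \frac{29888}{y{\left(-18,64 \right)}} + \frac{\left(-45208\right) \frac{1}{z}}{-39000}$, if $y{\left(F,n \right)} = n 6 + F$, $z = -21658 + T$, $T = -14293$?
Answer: $- \frac{291011476237}{3563642875} \approx -81.661$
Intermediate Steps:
$z = -35951$ ($z = -21658 - 14293 = -35951$)
$y{\left(F,n \right)} = F + 6 n$ ($y{\left(F,n \right)} = 6 n + F = F + 6 n$)
$- \frac{29888}{y{\left(-18,64 \right)}} + \frac{\left(-45208\right) \frac{1}{z}}{-39000} = - \frac{29888}{-18 + 6 \cdot 64} + \frac{\left(-45208\right) \frac{1}{-35951}}{-39000} = - \frac{29888}{-18 + 384} + \left(-45208\right) \left(- \frac{1}{35951}\right) \left(- \frac{1}{39000}\right) = - \frac{29888}{366} + \frac{45208}{35951} \left(- \frac{1}{39000}\right) = \left(-29888\right) \frac{1}{366} - \frac{5651}{175261125} = - \frac{14944}{183} - \frac{5651}{175261125} = - \frac{291011476237}{3563642875}$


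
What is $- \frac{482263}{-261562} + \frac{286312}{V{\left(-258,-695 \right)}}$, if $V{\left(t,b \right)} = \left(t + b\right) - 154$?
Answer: $- \frac{74354474203}{289549134} \approx -256.79$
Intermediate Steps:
$V{\left(t,b \right)} = -154 + b + t$ ($V{\left(t,b \right)} = \left(b + t\right) - 154 = -154 + b + t$)
$- \frac{482263}{-261562} + \frac{286312}{V{\left(-258,-695 \right)}} = - \frac{482263}{-261562} + \frac{286312}{-154 - 695 - 258} = \left(-482263\right) \left(- \frac{1}{261562}\right) + \frac{286312}{-1107} = \frac{482263}{261562} + 286312 \left(- \frac{1}{1107}\right) = \frac{482263}{261562} - \frac{286312}{1107} = - \frac{74354474203}{289549134}$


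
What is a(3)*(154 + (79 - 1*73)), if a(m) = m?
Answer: 480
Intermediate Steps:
a(3)*(154 + (79 - 1*73)) = 3*(154 + (79 - 1*73)) = 3*(154 + (79 - 73)) = 3*(154 + 6) = 3*160 = 480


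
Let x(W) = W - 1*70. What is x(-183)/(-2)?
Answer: 253/2 ≈ 126.50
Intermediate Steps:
x(W) = -70 + W (x(W) = W - 70 = -70 + W)
x(-183)/(-2) = (-70 - 183)/(-2) = -253*(-1/2) = 253/2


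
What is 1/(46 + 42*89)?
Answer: 1/3784 ≈ 0.00026427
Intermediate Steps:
1/(46 + 42*89) = 1/(46 + 3738) = 1/3784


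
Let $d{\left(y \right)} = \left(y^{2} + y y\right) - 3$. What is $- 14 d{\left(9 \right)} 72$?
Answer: $-160272$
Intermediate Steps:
$d{\left(y \right)} = -3 + 2 y^{2}$ ($d{\left(y \right)} = \left(y^{2} + y^{2}\right) - 3 = 2 y^{2} - 3 = -3 + 2 y^{2}$)
$- 14 d{\left(9 \right)} 72 = - 14 \left(-3 + 2 \cdot 9^{2}\right) 72 = - 14 \left(-3 + 2 \cdot 81\right) 72 = - 14 \left(-3 + 162\right) 72 = \left(-14\right) 159 \cdot 72 = \left(-2226\right) 72 = -160272$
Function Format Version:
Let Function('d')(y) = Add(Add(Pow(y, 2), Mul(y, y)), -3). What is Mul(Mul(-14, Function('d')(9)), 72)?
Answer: -160272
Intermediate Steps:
Function('d')(y) = Add(-3, Mul(2, Pow(y, 2))) (Function('d')(y) = Add(Add(Pow(y, 2), Pow(y, 2)), -3) = Add(Mul(2, Pow(y, 2)), -3) = Add(-3, Mul(2, Pow(y, 2))))
Mul(Mul(-14, Function('d')(9)), 72) = Mul(Mul(-14, Add(-3, Mul(2, Pow(9, 2)))), 72) = Mul(Mul(-14, Add(-3, Mul(2, 81))), 72) = Mul(Mul(-14, Add(-3, 162)), 72) = Mul(Mul(-14, 159), 72) = Mul(-2226, 72) = -160272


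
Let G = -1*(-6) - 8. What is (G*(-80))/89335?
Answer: 32/17867 ≈ 0.0017910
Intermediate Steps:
G = -2 (G = 6 - 8 = -2)
(G*(-80))/89335 = -2*(-80)/89335 = 160*(1/89335) = 32/17867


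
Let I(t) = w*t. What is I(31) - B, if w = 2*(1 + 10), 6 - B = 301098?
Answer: 301774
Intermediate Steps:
B = -301092 (B = 6 - 1*301098 = 6 - 301098 = -301092)
w = 22 (w = 2*11 = 22)
I(t) = 22*t
I(31) - B = 22*31 - 1*(-301092) = 682 + 301092 = 301774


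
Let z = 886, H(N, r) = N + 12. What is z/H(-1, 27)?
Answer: 886/11 ≈ 80.545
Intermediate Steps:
H(N, r) = 12 + N
z/H(-1, 27) = 886/(12 - 1) = 886/11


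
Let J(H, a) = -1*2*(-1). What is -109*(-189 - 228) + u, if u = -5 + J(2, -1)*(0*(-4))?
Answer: 45448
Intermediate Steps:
J(H, a) = 2 (J(H, a) = -2*(-1) = 2)
u = -5 (u = -5 + 2*(0*(-4)) = -5 + 2*0 = -5 + 0 = -5)
-109*(-189 - 228) + u = -109*(-189 - 228) - 5 = -109*(-417) - 5 = 45453 - 5 = 45448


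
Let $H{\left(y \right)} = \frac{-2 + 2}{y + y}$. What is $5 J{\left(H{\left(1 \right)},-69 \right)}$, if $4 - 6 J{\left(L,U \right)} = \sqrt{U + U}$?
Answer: $\frac{10}{3} - \frac{5 i \sqrt{138}}{6} \approx 3.3333 - 9.7894 i$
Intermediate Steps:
$H{\left(y \right)} = 0$ ($H{\left(y \right)} = \frac{0}{2 y} = 0 \frac{1}{2 y} = 0$)
$J{\left(L,U \right)} = \frac{2}{3} - \frac{\sqrt{2} \sqrt{U}}{6}$ ($J{\left(L,U \right)} = \frac{2}{3} - \frac{\sqrt{U + U}}{6} = \frac{2}{3} - \frac{\sqrt{2 U}}{6} = \frac{2}{3} - \frac{\sqrt{2} \sqrt{U}}{6}$)
$5 J{\left(H{\left(1 \right)},-69 \right)} = 5 \left(\frac{2}{3} - \frac{\sqrt{2} \sqrt{-69}}{6}\right) = 5 \left(\frac{2}{3} - \frac{\sqrt{2} i \sqrt{69}}{6}\right) = 5 \left(\frac{2}{3} - \frac{i \sqrt{138}}{6}\right) = \frac{10}{3} - \frac{5 i \sqrt{138}}{6}$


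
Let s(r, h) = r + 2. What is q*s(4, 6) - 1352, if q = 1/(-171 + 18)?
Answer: -68954/51 ≈ -1352.0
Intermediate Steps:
s(r, h) = 2 + r
q = -1/153 (q = 1/(-153) = -1/153 ≈ -0.0065359)
q*s(4, 6) - 1352 = -(2 + 4)/153 - 1352 = -1/153*6 - 1352 = -2/51 - 1352 = -68954/51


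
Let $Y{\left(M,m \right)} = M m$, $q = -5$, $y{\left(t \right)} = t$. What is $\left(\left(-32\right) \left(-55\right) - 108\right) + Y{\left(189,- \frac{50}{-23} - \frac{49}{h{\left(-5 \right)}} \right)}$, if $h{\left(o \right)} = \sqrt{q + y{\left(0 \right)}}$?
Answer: $\frac{47446}{23} + \frac{9261 i \sqrt{5}}{5} \approx 2062.9 + 4141.6 i$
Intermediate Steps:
$h{\left(o \right)} = i \sqrt{5}$ ($h{\left(o \right)} = \sqrt{-5 + 0} = \sqrt{-5} = i \sqrt{5}$)
$\left(\left(-32\right) \left(-55\right) - 108\right) + Y{\left(189,- \frac{50}{-23} - \frac{49}{h{\left(-5 \right)}} \right)} = \left(\left(-32\right) \left(-55\right) - 108\right) + 189 \left(- \frac{50}{-23} - \frac{49}{i \sqrt{5}}\right) = \left(1760 - 108\right) + 189 \left(\left(-50\right) \left(- \frac{1}{23}\right) - 49 \left(- \frac{i \sqrt{5}}{5}\right)\right) = 1652 + 189 \left(\frac{50}{23} + \frac{49 i \sqrt{5}}{5}\right) = 1652 + \left(\frac{9450}{23} + \frac{9261 i \sqrt{5}}{5}\right) = \frac{47446}{23} + \frac{9261 i \sqrt{5}}{5}$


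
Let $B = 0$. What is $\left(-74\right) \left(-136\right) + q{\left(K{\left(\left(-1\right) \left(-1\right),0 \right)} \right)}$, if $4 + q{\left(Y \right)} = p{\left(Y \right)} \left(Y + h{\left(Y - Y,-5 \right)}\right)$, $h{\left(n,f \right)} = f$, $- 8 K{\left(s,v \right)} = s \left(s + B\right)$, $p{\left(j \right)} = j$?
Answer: $\frac{643881}{64} \approx 10061.0$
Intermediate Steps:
$K{\left(s,v \right)} = - \frac{s^{2}}{8}$ ($K{\left(s,v \right)} = - \frac{s \left(s + 0\right)}{8} = - \frac{s s}{8} = - \frac{s^{2}}{8}$)
$q{\left(Y \right)} = -4 + Y \left(-5 + Y\right)$ ($q{\left(Y \right)} = -4 + Y \left(Y - 5\right) = -4 + Y \left(-5 + Y\right)$)
$\left(-74\right) \left(-136\right) + q{\left(K{\left(\left(-1\right) \left(-1\right),0 \right)} \right)} = \left(-74\right) \left(-136\right) - \left(4 - \frac{1}{64} + 5 \left(- \frac{1}{8}\right) \left(\left(-1\right) \left(-1\right)\right)^{2}\right) = 10064 - \left(4 - \frac{1}{64} + 5 \left(- \frac{1}{8}\right) 1^{2}\right) = 10064 - \left(4 - \frac{1}{64} + 5 \left(- \frac{1}{8}\right) 1\right) = 10064 - \left(\frac{27}{8} - \frac{1}{64}\right) = 10064 + \left(-4 + \frac{1}{64} + \frac{5}{8}\right) = 10064 - \frac{215}{64} = \frac{643881}{64}$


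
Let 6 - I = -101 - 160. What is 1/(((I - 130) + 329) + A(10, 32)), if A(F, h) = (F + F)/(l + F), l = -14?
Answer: 1/461 ≈ 0.0021692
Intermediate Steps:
I = 267 (I = 6 - (-101 - 160) = 6 - 1*(-261) = 6 + 261 = 267)
A(F, h) = 2*F/(-14 + F) (A(F, h) = (F + F)/(-14 + F) = (2*F)/(-14 + F) = 2*F/(-14 + F))
1/(((I - 130) + 329) + A(10, 32)) = 1/(((267 - 130) + 329) + 2*10/(-14 + 10)) = 1/((137 + 329) + 2*10/(-4)) = 1/(466 + 2*10*(-¼)) = 1/(466 - 5) = 1/461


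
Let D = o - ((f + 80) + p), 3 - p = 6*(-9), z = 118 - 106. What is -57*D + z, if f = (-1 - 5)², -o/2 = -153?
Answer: -7569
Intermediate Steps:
z = 12
o = 306 (o = -2*(-153) = 306)
f = 36 (f = (-6)² = 36)
p = 57 (p = 3 - 6*(-9) = 3 - 1*(-54) = 3 + 54 = 57)
D = 133 (D = 306 - ((36 + 80) + 57) = 306 - (116 + 57) = 306 - 1*173 = 306 - 173 = 133)
-57*D + z = -57*133 + 12 = -7581 + 12 = -7569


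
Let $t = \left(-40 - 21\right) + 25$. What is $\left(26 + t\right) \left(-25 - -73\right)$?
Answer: $-480$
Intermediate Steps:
$t = -36$ ($t = -61 + 25 = -36$)
$\left(26 + t\right) \left(-25 - -73\right) = \left(26 - 36\right) \left(-25 - -73\right) = - 10 \left(-25 + 73\right) = \left(-10\right) 48 = -480$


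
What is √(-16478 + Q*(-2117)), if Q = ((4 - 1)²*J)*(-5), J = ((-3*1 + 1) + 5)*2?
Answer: 2*√138778 ≈ 745.06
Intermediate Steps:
J = 6 (J = ((-3 + 1) + 5)*2 = (-2 + 5)*2 = 3*2 = 6)
Q = -270 (Q = ((4 - 1)²*6)*(-5) = (3²*6)*(-5) = (9*6)*(-5) = 54*(-5) = -270)
√(-16478 + Q*(-2117)) = √(-16478 - 270*(-2117)) = √(-16478 + 571590) = √555112 = 2*√138778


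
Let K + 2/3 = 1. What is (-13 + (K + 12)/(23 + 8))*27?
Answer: -10548/31 ≈ -340.26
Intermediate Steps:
K = ⅓ (K = -⅔ + 1 = ⅓ ≈ 0.33333)
(-13 + (K + 12)/(23 + 8))*27 = (-13 + (⅓ + 12)/(23 + 8))*27 = (-13 + (37/3)/31)*27 = (-13 + (37/3)*(1/31))*27 = (-13 + 37/93)*27 = -1172/93*27 = -10548/31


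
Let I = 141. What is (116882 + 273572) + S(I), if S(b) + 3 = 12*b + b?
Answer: 392284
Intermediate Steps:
S(b) = -3 + 13*b (S(b) = -3 + (12*b + b) = -3 + 13*b)
(116882 + 273572) + S(I) = (116882 + 273572) + (-3 + 13*141) = 390454 + (-3 + 1833) = 390454 + 1830 = 392284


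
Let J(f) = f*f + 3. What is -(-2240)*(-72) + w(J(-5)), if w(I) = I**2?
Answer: -160496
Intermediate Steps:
J(f) = 3 + f**2 (J(f) = f**2 + 3 = 3 + f**2)
-(-2240)*(-72) + w(J(-5)) = -(-2240)*(-72) + (3 + (-5)**2)**2 = -560*288 + (3 + 25)**2 = -161280 + 28**2 = -161280 + 784 = -160496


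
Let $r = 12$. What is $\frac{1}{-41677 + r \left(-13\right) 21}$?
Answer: $- \frac{1}{44953} \approx -2.2245 \cdot 10^{-5}$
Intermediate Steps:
$\frac{1}{-41677 + r \left(-13\right) 21} = \frac{1}{-41677 + 12 \left(-13\right) 21} = \frac{1}{-41677 - 3276} = \frac{1}{-44953} = - \frac{1}{44953}$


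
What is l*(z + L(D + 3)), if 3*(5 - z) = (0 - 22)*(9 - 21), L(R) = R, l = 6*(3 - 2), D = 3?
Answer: -462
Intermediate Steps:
l = 6 (l = 6*1 = 6)
z = -83 (z = 5 - (0 - 22)*(9 - 21)/3 = 5 - (-22)*(-12)/3 = 5 - ⅓*264 = 5 - 88 = -83)
l*(z + L(D + 3)) = 6*(-83 + (3 + 3)) = 6*(-83 + 6) = 6*(-77) = -462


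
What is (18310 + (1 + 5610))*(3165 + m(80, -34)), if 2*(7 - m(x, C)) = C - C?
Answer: 75877412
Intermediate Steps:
m(x, C) = 7 (m(x, C) = 7 - (C - C)/2 = 7 - ½*0 = 7 + 0 = 7)
(18310 + (1 + 5610))*(3165 + m(80, -34)) = (18310 + (1 + 5610))*(3165 + 7) = (18310 + 5611)*3172 = 23921*3172 = 75877412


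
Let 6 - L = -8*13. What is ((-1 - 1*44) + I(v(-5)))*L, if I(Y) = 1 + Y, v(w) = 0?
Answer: -4840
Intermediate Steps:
L = 110 (L = 6 - (-8)*13 = 6 - 1*(-104) = 6 + 104 = 110)
((-1 - 1*44) + I(v(-5)))*L = ((-1 - 1*44) + (1 + 0))*110 = ((-1 - 44) + 1)*110 = (-45 + 1)*110 = -44*110 = -4840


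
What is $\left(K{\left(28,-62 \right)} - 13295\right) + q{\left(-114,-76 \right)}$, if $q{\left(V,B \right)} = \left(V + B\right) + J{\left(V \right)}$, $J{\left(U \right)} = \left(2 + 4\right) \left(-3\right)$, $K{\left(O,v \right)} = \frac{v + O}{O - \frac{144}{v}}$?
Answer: $- \frac{6346937}{470} \approx -13504.0$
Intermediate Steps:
$K{\left(O,v \right)} = \frac{O + v}{O - \frac{144}{v}}$
$J{\left(U \right)} = -18$ ($J{\left(U \right)} = 6 \left(-3\right) = -18$)
$q{\left(V,B \right)} = -18 + B + V$ ($q{\left(V,B \right)} = \left(V + B\right) - 18 = \left(B + V\right) - 18 = -18 + B + V$)
$\left(K{\left(28,-62 \right)} - 13295\right) + q{\left(-114,-76 \right)} = \left(- \frac{62 \left(28 - 62\right)}{-144 + 28 \left(-62\right)} - 13295\right) - 208 = \left(\left(-62\right) \frac{1}{-144 - 1736} \left(-34\right) - 13295\right) - 208 = \left(\left(-62\right) \frac{1}{-1880} \left(-34\right) - 13295\right) - 208 = \left(\left(-62\right) \left(- \frac{1}{1880}\right) \left(-34\right) - 13295\right) - 208 = \left(- \frac{527}{470} - 13295\right) - 208 = - \frac{6249177}{470} - 208 = - \frac{6346937}{470}$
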